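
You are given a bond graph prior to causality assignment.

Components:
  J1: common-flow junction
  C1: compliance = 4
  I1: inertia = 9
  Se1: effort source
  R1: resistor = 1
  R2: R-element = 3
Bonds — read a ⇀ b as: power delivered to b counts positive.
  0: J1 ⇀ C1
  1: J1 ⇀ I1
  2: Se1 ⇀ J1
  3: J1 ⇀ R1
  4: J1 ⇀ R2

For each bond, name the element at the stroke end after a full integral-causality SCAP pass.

#0 stroke→J1
#1 stroke→I1
#2 stroke→J1
#3 stroke→J1
#4 stroke→J1

bond 2 stroke→J1  (Se1 fixes effort; stroke away)
bond 0 stroke→J1  (C1 outputs effort q/C1)
bond 1 stroke→I1  (I1 integral (f out))
bond 3 stroke→J1  (J1: bond 1 brought flow, rest push out)
bond 4 stroke→J1  (J1 flow already set via bond 1)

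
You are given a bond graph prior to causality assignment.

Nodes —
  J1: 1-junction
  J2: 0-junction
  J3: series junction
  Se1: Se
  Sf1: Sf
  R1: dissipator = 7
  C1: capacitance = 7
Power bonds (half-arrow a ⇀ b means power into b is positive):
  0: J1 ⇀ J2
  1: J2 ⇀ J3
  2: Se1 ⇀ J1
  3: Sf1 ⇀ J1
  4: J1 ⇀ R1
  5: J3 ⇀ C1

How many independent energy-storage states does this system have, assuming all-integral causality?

bond 2 stroke→J1  (Se1 (Se) sets effort on bond)
bond 3 stroke→Sf1  (source Sf1 imposes f)
bond 0 stroke→J1  (J1 flow already set via bond 3)
bond 4 stroke→J1  (J1: bond 3 brought flow, rest push out)
bond 1 stroke→J2  (J2 needs exactly one e-in)
bond 5 stroke→J3  (J3: bond 1 brought flow, rest push out)

1  (C1 all integral)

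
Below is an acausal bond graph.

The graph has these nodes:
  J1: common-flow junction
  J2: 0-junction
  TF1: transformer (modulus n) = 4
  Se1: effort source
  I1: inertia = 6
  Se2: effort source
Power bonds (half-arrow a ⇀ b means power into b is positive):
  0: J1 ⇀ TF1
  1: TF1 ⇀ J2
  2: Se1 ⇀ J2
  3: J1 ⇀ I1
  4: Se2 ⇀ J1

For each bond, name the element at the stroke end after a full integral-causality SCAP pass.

b0 |J1
b1 |TF1
b2 |J2
b3 |I1
b4 |J1

bond 2 |J2  (Se1 fixes effort; stroke away)
bond 4 |J1  (Se2 fixes effort; stroke away)
bond 1 |TF1  (J2: bond 2 brought effort, rest push out)
bond 0 |J1  (TF TF1: opposite of bond 1)
bond 3 |I1  (J1 needs exactly one f-in)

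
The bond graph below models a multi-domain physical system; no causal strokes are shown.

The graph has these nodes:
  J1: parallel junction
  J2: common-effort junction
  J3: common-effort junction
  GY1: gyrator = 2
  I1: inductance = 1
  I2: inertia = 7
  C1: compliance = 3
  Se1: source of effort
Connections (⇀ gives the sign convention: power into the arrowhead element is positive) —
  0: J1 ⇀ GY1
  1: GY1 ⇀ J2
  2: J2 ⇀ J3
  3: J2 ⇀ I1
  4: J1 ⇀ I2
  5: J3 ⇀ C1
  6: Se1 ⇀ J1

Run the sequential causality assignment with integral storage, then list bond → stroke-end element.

bond 0 |GY1
bond 1 |GY1
bond 2 |J2
bond 3 |I1
bond 4 |I2
bond 5 |J3
bond 6 |J1

#6 |J1  (Se1: effort source, stroke at far end)
#0 |GY1  (common-e at J1 fixed by 6)
#4 |I2  (J1: bond 6 brought effort, rest push out)
#1 |GY1  (GY1 both-in/both-out from 0)
#3 |I1  (prefer integral on I1)
#2 |J2  (closing 0-jn rule on J2)
#5 |J3  (J3 needs exactly one e-in)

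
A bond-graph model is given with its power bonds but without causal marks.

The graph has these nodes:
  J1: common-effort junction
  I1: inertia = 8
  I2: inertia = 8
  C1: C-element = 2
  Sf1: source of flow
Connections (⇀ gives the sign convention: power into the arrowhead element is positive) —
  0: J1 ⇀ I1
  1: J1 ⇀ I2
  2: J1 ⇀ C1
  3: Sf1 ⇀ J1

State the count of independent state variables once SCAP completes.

#3 |Sf1  (source Sf1 imposes f)
#0 |I1  (I1: I, integral causality)
#1 |I2  (I2 outputs flow p/I2)
#2 |J1  (closing 0-jn rule on J1)

3  (C1, I1, I2 all integral)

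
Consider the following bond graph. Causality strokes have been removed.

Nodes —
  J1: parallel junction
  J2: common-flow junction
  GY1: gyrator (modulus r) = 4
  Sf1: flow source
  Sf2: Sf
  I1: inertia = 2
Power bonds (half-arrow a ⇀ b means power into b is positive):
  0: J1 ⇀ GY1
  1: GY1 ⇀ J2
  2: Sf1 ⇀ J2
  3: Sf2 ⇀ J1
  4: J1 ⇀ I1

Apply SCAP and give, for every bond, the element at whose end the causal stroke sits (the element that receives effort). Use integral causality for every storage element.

b0 →J1
b1 →J2
b2 →Sf1
b3 →Sf2
b4 →I1

#2 |Sf1  (Sf1: flow source, stroke at near end)
#3 |Sf2  (Sf2 fixes flow; stroke at Sf2)
#1 |J2  (J2 flow already set via bond 2)
#0 |J1  (through GY1, causality inverts; strokes same side of GY1)
#4 |I1  (J1: bond 0 brought effort, rest push out)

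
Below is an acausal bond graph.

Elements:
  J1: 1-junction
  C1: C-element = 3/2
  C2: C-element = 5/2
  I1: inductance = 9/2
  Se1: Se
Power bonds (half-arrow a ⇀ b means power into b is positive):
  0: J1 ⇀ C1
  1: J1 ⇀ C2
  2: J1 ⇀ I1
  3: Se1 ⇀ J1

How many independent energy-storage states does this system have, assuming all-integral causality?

3  (C1, C2, I1 all integral)

b3 |J1  (Se1: effort source, stroke at far end)
b0 |J1  (C1 outputs effort q/C1)
b1 |J1  (C2 integral (e out))
b2 |I1  (only one flow-in slot at J1)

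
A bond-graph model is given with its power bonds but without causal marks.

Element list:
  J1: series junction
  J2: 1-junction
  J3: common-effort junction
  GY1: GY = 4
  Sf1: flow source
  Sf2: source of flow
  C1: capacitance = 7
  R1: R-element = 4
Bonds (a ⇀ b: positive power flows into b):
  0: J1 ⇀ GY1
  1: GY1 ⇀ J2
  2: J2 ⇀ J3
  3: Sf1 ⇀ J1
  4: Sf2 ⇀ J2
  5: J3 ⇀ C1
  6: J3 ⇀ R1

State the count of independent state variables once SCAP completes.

1  (C1 all integral)

#3 →Sf1  (Sf1 fixes flow; stroke at Sf1)
#4 →Sf2  (Sf2 (Sf) sets flow on bond)
#0 →J1  (J1: bond 3 brought flow, rest push out)
#1 →J2  (J2: bond 4 brought flow, rest push out)
#2 →J2  (J2 flow already set via bond 4)
#5 →J3  (C1 outputs effort q/C1)
#6 →R1  (J3 effort already set via bond 5)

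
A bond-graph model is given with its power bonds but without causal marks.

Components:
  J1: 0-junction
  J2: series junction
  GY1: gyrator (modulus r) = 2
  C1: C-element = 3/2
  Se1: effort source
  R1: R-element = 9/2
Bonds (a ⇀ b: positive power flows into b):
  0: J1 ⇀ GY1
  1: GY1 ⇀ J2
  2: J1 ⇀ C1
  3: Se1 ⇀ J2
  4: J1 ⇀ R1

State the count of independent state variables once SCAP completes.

#3 →J2  (Se1: effort source, stroke at far end)
#1 →GY1  (J2: last free bond brings flow in)
#0 →GY1  (GY GY1: same side as bond 1)
#2 →J1  (C1 outputs effort q/C1)
#4 →R1  (common-e at J1 fixed by 2)

1  (C1 all integral)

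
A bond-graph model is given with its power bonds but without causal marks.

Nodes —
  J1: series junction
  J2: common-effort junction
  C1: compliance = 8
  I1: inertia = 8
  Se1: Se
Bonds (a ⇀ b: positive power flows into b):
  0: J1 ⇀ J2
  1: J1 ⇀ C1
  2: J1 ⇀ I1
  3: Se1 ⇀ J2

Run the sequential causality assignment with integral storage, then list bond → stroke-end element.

bond 3 stroke at J2  (Se1 fixes effort; stroke away)
bond 0 stroke at J1  (common-e at J2 fixed by 3)
bond 1 stroke at J1  (C1 outputs effort q/C1)
bond 2 stroke at I1  (J1 needs exactly one f-in)

bond 0 |J1
bond 1 |J1
bond 2 |I1
bond 3 |J2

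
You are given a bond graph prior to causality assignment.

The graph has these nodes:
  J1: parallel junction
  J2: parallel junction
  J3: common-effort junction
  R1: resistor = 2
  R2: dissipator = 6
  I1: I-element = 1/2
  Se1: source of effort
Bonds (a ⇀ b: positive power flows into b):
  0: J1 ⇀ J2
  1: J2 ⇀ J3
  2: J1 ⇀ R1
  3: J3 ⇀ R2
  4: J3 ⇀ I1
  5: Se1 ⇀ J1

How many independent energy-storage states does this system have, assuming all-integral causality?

bond 5 stroke at J1  (Se1 fixes effort; stroke away)
bond 0 stroke at J2  (J1: bond 5 brought effort, rest push out)
bond 2 stroke at R1  (0-jn J1 has e-setter on 5)
bond 1 stroke at J3  (J2 effort already set via bond 0)
bond 3 stroke at R2  (J3 effort already set via bond 1)
bond 4 stroke at I1  (J3 effort already set via bond 1)

1  (I1 all integral)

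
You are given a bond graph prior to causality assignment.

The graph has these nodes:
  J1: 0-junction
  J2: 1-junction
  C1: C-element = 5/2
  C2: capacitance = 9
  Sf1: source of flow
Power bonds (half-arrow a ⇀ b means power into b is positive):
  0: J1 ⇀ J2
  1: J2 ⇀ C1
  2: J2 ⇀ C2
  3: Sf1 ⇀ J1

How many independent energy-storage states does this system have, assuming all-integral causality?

2  (C1, C2 all integral)

bond 3 stroke→Sf1  (Sf1 fixes flow; stroke at Sf1)
bond 0 stroke→J1  (J1: last free bond brings effort in)
bond 1 stroke→J2  (J2 flow already set via bond 0)
bond 2 stroke→J2  (1-jn J2 has f-setter on 0)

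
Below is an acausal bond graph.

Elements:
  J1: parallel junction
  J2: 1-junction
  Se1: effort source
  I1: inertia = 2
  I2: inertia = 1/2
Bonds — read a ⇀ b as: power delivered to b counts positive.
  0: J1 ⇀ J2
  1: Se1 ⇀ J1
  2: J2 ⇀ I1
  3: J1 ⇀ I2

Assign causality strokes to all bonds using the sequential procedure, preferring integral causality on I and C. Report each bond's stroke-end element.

bond 0 stroke→J2
bond 1 stroke→J1
bond 2 stroke→I1
bond 3 stroke→I2

β1 →J1  (Se1 fixes effort; stroke away)
β0 →J2  (J1 effort already set via bond 1)
β3 →I2  (J1 effort already set via bond 1)
β2 →I1  (only one flow-in slot at J2)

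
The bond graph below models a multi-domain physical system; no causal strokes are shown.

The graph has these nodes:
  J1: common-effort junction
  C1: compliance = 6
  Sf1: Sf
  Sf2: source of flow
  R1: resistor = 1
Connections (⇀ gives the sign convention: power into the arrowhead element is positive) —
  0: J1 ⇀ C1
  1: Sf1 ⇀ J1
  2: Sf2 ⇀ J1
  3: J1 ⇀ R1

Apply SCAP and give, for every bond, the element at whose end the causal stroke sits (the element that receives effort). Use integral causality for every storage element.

b0 stroke at J1
b1 stroke at Sf1
b2 stroke at Sf2
b3 stroke at R1

b1 stroke→Sf1  (source Sf1 imposes f)
b2 stroke→Sf2  (source Sf2 imposes f)
b0 stroke→J1  (C1: C, integral causality)
b3 stroke→R1  (J1: bond 0 brought effort, rest push out)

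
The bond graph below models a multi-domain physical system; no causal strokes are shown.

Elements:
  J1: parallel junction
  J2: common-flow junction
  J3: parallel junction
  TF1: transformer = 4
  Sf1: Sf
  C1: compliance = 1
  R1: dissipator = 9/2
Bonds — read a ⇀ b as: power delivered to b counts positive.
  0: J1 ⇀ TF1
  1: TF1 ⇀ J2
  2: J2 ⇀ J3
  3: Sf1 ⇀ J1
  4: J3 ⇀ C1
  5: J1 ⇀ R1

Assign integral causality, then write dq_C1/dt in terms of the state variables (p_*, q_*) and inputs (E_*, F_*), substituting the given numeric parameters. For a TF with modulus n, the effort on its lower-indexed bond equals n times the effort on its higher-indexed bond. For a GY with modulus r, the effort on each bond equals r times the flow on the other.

β3 →Sf1  (source Sf1 imposes f)
β4 →J3  (C1 integral (e out))
β2 →J2  (J3: bond 4 brought effort, rest push out)
β1 →TF1  (only one flow-in slot at J2)
β0 →J1  (TF1 one-in-one-out from 1)
β5 →R1  (common-e at J1 fixed by 0)

dq_C1/dt = 4*F_Sf1 - 32*q_C1/9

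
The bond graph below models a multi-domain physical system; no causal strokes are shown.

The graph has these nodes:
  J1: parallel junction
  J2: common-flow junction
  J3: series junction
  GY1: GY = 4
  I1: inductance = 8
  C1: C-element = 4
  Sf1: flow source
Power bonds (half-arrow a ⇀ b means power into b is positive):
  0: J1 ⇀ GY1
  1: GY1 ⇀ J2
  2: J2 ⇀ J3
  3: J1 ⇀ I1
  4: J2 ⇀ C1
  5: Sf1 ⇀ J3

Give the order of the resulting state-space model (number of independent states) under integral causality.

β5 |Sf1  (Sf1: flow source, stroke at near end)
β2 |J3  (common-f at J3 fixed by 5)
β1 |J2  (J2: bond 2 brought flow, rest push out)
β4 |J2  (J2: bond 2 brought flow, rest push out)
β0 |J1  (GY1 both-in/both-out from 1)
β3 |I1  (J1: bond 0 brought effort, rest push out)

2  (C1, I1 all integral)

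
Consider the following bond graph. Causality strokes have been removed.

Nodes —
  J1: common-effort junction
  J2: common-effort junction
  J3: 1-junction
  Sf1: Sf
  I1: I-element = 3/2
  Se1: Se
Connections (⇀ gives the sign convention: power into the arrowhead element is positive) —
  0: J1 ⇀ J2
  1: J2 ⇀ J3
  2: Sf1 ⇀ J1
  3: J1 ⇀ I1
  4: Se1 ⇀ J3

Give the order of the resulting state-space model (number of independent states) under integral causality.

1  (I1 all integral)

β2 →Sf1  (source Sf1 imposes f)
β4 →J3  (Se1: effort source, stroke at far end)
β1 →J2  (only one flow-in slot at J3)
β0 →J1  (J2 effort already set via bond 1)
β3 →I1  (0-jn J1 has e-setter on 0)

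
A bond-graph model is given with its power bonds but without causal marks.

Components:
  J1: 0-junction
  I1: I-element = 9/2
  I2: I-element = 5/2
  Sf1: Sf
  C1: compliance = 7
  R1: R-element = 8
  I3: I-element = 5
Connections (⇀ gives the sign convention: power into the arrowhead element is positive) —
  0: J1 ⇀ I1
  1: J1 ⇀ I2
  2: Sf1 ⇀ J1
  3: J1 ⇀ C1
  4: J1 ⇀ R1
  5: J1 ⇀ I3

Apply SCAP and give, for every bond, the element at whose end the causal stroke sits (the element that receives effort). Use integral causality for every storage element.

β0 stroke at I1
β1 stroke at I2
β2 stroke at Sf1
β3 stroke at J1
β4 stroke at R1
β5 stroke at I3

b2 →Sf1  (source Sf1 imposes f)
b0 →I1  (I1 outputs flow p/I1)
b1 →I2  (I2 integral (f out))
b3 →J1  (C1 integral (e out))
b4 →R1  (J1 effort already set via bond 3)
b5 →I3  (0-jn J1 has e-setter on 3)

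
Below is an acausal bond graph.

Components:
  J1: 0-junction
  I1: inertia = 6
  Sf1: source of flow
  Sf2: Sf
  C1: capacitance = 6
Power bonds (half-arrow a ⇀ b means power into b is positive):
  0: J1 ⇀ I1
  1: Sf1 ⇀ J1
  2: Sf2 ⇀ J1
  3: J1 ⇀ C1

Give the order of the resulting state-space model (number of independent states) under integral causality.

2  (C1, I1 all integral)

bond 1 stroke at Sf1  (Sf1 (Sf) sets flow on bond)
bond 2 stroke at Sf2  (source Sf2 imposes f)
bond 0 stroke at I1  (I1: I, integral causality)
bond 3 stroke at J1  (J1: last free bond brings effort in)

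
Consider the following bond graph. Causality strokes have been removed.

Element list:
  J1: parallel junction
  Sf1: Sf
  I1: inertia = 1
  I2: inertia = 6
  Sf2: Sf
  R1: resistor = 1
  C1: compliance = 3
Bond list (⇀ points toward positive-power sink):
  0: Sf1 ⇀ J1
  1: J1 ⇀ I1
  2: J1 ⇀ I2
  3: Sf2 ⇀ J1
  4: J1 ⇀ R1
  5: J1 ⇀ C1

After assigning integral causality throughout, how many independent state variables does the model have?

β0 →Sf1  (Sf1 fixes flow; stroke at Sf1)
β3 →Sf2  (source Sf2 imposes f)
β1 →I1  (prefer integral on I1)
β2 →I2  (I2: I, integral causality)
β5 →J1  (C1: C, integral causality)
β4 →R1  (J1: bond 5 brought effort, rest push out)

3  (C1, I1, I2 all integral)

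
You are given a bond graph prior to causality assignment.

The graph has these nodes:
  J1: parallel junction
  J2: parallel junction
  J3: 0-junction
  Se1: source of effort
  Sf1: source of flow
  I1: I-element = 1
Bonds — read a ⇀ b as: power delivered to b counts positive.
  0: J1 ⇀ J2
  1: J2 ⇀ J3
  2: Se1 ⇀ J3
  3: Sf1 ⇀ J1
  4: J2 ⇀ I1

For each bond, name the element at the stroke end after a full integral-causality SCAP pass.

#0 stroke→J1
#1 stroke→J2
#2 stroke→J3
#3 stroke→Sf1
#4 stroke→I1

b2 |J3  (Se1 fixes effort; stroke away)
b3 |Sf1  (Sf1 (Sf) sets flow on bond)
b0 |J1  (J1 needs exactly one e-in)
b1 |J2  (J3 effort already set via bond 2)
b4 |I1  (J2 effort already set via bond 1)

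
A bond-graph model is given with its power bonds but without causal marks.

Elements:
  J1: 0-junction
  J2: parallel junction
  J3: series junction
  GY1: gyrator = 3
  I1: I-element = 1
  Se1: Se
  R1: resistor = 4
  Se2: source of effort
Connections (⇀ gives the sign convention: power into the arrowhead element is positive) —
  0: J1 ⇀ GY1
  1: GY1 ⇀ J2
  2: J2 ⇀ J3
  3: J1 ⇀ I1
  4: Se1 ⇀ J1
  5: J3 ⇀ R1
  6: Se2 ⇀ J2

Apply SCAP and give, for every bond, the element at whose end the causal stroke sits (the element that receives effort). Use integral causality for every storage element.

bond 4 stroke→J1  (Se1 fixes effort; stroke away)
bond 6 stroke→J2  (Se2 (Se) sets effort on bond)
bond 0 stroke→GY1  (J1 effort already set via bond 4)
bond 3 stroke→I1  (0-jn J1 has e-setter on 4)
bond 1 stroke→GY1  (J2 effort already set via bond 6)
bond 2 stroke→J3  (common-e at J2 fixed by 6)
bond 5 stroke→R1  (closing 1-jn rule on J3)

bond 0 →GY1
bond 1 →GY1
bond 2 →J3
bond 3 →I1
bond 4 →J1
bond 5 →R1
bond 6 →J2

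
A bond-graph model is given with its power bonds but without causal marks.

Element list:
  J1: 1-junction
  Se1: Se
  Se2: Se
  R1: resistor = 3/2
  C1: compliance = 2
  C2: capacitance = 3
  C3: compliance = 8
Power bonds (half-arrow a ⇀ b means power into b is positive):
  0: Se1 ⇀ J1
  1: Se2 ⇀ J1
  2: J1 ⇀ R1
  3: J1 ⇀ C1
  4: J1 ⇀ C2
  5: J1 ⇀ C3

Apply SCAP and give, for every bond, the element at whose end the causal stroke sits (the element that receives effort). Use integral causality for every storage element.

#0 stroke→J1  (Se1 fixes effort; stroke away)
#1 stroke→J1  (source Se2 imposes e)
#3 stroke→J1  (C1 integral (e out))
#4 stroke→J1  (C2: C, integral causality)
#5 stroke→J1  (C3 integral (e out))
#2 stroke→R1  (closing 1-jn rule on J1)

bond 0 →J1
bond 1 →J1
bond 2 →R1
bond 3 →J1
bond 4 →J1
bond 5 →J1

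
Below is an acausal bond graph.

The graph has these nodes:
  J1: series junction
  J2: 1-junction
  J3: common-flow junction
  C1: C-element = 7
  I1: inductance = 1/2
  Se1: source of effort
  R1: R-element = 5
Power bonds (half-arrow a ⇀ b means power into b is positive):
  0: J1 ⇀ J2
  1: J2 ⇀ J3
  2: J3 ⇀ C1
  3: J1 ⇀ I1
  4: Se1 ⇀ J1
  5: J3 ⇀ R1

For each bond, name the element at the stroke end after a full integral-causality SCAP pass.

bond 0 stroke→J1
bond 1 stroke→J2
bond 2 stroke→J3
bond 3 stroke→I1
bond 4 stroke→J1
bond 5 stroke→J3

bond 4 |J1  (Se1 fixes effort; stroke away)
bond 2 |J3  (C1: C, integral causality)
bond 3 |I1  (I1 integral (f out))
bond 0 |J1  (J1 flow already set via bond 3)
bond 1 |J2  (J2: bond 0 brought flow, rest push out)
bond 5 |J3  (1-jn J3 has f-setter on 1)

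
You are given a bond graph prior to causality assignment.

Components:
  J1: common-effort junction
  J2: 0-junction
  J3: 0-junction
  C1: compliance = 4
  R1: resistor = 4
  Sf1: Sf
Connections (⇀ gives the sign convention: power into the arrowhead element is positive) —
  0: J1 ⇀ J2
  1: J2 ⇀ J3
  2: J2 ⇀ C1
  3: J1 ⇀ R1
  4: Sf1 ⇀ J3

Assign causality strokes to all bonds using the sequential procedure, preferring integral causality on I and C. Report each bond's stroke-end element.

bond 0 |J1
bond 1 |J3
bond 2 |J2
bond 3 |R1
bond 4 |Sf1

β4 →Sf1  (Sf1 fixes flow; stroke at Sf1)
β1 →J3  (only one effort-in slot at J3)
β2 →J2  (C1: C, integral causality)
β0 →J1  (J2: bond 2 brought effort, rest push out)
β3 →R1  (J1: bond 0 brought effort, rest push out)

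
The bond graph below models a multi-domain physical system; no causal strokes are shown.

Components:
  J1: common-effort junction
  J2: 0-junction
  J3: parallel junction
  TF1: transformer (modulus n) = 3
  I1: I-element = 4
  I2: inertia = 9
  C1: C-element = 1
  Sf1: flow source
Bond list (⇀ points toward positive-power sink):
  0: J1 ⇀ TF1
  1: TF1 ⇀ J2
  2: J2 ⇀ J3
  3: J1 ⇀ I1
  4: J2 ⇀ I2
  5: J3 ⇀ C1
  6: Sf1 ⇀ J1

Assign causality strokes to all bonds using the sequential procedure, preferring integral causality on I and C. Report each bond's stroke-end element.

β6 stroke→Sf1  (source Sf1 imposes f)
β3 stroke→I1  (I1: I, integral causality)
β0 stroke→J1  (closing 0-jn rule on J1)
β1 stroke→TF1  (TF TF1: opposite of bond 0)
β4 stroke→I2  (I2 outputs flow p/I2)
β2 stroke→J2  (only one effort-in slot at J2)
β5 stroke→J3  (J3 needs exactly one e-in)

β0 →J1
β1 →TF1
β2 →J2
β3 →I1
β4 →I2
β5 →J3
β6 →Sf1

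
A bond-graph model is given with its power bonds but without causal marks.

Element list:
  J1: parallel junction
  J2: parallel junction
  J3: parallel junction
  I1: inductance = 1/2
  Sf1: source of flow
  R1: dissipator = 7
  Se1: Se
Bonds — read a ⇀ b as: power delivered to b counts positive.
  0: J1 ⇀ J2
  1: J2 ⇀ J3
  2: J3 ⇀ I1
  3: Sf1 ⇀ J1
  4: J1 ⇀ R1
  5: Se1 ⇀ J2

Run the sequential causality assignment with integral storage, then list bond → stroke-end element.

#0 stroke→J1
#1 stroke→J3
#2 stroke→I1
#3 stroke→Sf1
#4 stroke→R1
#5 stroke→J2

b3 →Sf1  (Sf1: flow source, stroke at near end)
b5 →J2  (Se1 (Se) sets effort on bond)
b0 →J1  (J2: bond 5 brought effort, rest push out)
b1 →J3  (J2: bond 5 brought effort, rest push out)
b2 →I1  (common-e at J3 fixed by 1)
b4 →R1  (J1 effort already set via bond 0)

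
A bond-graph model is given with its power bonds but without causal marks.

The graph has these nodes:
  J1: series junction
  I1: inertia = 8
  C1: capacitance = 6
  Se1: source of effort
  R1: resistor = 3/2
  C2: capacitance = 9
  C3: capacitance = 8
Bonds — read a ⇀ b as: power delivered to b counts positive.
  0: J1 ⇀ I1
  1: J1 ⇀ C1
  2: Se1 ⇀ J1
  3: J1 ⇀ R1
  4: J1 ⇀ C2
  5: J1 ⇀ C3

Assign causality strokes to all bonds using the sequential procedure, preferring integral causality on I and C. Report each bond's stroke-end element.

b2 stroke→J1  (Se1 fixes effort; stroke away)
b0 stroke→I1  (I1 outputs flow p/I1)
b1 stroke→J1  (J1 flow already set via bond 0)
b3 stroke→J1  (1-jn J1 has f-setter on 0)
b4 stroke→J1  (J1: bond 0 brought flow, rest push out)
b5 stroke→J1  (common-f at J1 fixed by 0)

#0 |I1
#1 |J1
#2 |J1
#3 |J1
#4 |J1
#5 |J1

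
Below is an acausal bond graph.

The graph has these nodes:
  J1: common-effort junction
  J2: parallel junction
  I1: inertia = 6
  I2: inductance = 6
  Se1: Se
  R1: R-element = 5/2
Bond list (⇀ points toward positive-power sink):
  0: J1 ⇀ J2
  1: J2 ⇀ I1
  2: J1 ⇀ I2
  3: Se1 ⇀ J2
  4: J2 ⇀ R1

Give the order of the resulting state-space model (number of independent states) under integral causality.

bond 3 stroke→J2  (source Se1 imposes e)
bond 0 stroke→J1  (0-jn J2 has e-setter on 3)
bond 1 stroke→I1  (J2: bond 3 brought effort, rest push out)
bond 4 stroke→R1  (J2 effort already set via bond 3)
bond 2 stroke→I2  (common-e at J1 fixed by 0)

2  (I1, I2 all integral)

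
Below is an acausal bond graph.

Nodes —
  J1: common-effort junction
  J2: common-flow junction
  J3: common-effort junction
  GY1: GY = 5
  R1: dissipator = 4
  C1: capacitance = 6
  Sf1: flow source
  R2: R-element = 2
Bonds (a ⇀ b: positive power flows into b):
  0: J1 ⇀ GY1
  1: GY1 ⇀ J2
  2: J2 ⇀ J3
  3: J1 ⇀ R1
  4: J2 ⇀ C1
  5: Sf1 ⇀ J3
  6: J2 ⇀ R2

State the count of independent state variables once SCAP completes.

1  (C1 all integral)

bond 5 stroke→Sf1  (source Sf1 imposes f)
bond 2 stroke→J3  (J3: last free bond brings effort in)
bond 1 stroke→J2  (common-f at J2 fixed by 2)
bond 4 stroke→J2  (common-f at J2 fixed by 2)
bond 6 stroke→J2  (J2 flow already set via bond 2)
bond 0 stroke→J1  (GY1: gyrator matches bond 1)
bond 3 stroke→R1  (common-e at J1 fixed by 0)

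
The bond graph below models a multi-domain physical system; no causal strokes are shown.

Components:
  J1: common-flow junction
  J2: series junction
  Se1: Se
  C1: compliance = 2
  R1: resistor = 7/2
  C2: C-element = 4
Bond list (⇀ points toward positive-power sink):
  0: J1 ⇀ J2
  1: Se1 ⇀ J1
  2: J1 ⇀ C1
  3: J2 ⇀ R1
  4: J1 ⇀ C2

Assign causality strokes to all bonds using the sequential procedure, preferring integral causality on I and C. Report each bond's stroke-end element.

bond 0 →J2
bond 1 →J1
bond 2 →J1
bond 3 →R1
bond 4 →J1

b1 stroke→J1  (source Se1 imposes e)
b2 stroke→J1  (prefer integral on C1)
b4 stroke→J1  (prefer integral on C2)
b0 stroke→J2  (only one flow-in slot at J1)
b3 stroke→R1  (closing 1-jn rule on J2)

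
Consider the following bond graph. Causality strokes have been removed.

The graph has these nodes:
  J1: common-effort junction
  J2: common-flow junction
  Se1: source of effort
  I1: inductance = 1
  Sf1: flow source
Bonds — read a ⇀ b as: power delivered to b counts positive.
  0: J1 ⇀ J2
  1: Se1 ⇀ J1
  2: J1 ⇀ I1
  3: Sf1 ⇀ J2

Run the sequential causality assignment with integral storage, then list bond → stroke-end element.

bond 0 stroke→J2
bond 1 stroke→J1
bond 2 stroke→I1
bond 3 stroke→Sf1

β1 stroke→J1  (Se1: effort source, stroke at far end)
β3 stroke→Sf1  (source Sf1 imposes f)
β0 stroke→J2  (0-jn J1 has e-setter on 1)
β2 stroke→I1  (common-e at J1 fixed by 1)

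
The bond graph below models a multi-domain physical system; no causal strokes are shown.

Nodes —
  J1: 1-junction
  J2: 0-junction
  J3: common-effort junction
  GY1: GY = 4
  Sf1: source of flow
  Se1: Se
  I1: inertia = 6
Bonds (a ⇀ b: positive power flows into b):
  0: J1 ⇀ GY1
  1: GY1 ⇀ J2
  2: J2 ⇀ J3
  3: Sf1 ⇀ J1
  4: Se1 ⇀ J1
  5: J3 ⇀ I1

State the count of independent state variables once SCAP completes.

#3 stroke at Sf1  (Sf1 (Sf) sets flow on bond)
#4 stroke at J1  (Se1: effort source, stroke at far end)
#0 stroke at J1  (J1: bond 3 brought flow, rest push out)
#1 stroke at J2  (GY1: gyrator matches bond 0)
#2 stroke at J3  (J2 effort already set via bond 1)
#5 stroke at I1  (J3 effort already set via bond 2)

1  (I1 all integral)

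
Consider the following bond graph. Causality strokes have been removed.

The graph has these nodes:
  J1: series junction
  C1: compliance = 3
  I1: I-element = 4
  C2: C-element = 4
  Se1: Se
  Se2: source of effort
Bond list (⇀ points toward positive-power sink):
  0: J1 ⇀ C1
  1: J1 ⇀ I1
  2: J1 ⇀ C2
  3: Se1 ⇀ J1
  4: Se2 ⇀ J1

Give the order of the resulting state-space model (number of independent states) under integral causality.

#3 stroke at J1  (Se1 (Se) sets effort on bond)
#4 stroke at J1  (Se2 fixes effort; stroke away)
#0 stroke at J1  (C1 outputs effort q/C1)
#1 stroke at I1  (I1: I, integral causality)
#2 stroke at J1  (J1 flow already set via bond 1)

3  (C1, C2, I1 all integral)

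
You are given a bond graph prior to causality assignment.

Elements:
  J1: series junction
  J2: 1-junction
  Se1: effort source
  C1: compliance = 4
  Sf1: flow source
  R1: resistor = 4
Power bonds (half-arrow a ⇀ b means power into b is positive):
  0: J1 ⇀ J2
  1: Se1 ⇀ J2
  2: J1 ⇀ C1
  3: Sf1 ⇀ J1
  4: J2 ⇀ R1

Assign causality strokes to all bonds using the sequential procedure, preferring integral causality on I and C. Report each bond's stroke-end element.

β1 |J2  (Se1 (Se) sets effort on bond)
β3 |Sf1  (Sf1 fixes flow; stroke at Sf1)
β0 |J1  (J1: bond 3 brought flow, rest push out)
β2 |J1  (common-f at J1 fixed by 3)
β4 |J2  (common-f at J2 fixed by 0)

β0 |J1
β1 |J2
β2 |J1
β3 |Sf1
β4 |J2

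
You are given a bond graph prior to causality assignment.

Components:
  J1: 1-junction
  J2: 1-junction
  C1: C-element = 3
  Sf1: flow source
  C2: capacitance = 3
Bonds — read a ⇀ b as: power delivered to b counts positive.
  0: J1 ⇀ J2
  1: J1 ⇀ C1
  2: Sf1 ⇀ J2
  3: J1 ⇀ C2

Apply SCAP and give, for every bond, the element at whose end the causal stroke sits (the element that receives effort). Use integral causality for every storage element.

bond 0 stroke at J2
bond 1 stroke at J1
bond 2 stroke at Sf1
bond 3 stroke at J1

β2 stroke→Sf1  (Sf1 (Sf) sets flow on bond)
β0 stroke→J2  (J2 flow already set via bond 2)
β1 stroke→J1  (1-jn J1 has f-setter on 0)
β3 stroke→J1  (J1 flow already set via bond 0)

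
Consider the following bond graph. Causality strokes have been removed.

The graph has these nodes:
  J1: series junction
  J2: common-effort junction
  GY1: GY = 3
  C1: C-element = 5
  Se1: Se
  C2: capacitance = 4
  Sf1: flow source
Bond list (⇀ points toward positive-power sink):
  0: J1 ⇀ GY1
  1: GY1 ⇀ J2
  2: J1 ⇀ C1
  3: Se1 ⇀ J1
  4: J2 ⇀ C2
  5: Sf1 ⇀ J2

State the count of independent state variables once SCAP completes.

b3 →J1  (Se1 fixes effort; stroke away)
b5 →Sf1  (Sf1 fixes flow; stroke at Sf1)
b2 →J1  (C1 integral (e out))
b0 →GY1  (J1: last free bond brings flow in)
b1 →GY1  (GY GY1: same side as bond 0)
b4 →J2  (J2: last free bond brings effort in)

2  (C1, C2 all integral)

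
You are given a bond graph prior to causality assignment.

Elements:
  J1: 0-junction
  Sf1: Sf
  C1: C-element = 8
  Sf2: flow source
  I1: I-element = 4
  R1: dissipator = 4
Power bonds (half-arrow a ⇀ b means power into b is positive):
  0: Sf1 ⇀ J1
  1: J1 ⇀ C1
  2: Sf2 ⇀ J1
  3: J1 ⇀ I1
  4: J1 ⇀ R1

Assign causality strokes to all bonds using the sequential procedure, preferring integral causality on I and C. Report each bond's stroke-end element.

bond 0 |Sf1
bond 1 |J1
bond 2 |Sf2
bond 3 |I1
bond 4 |R1

bond 0 |Sf1  (Sf1 (Sf) sets flow on bond)
bond 2 |Sf2  (Sf2 fixes flow; stroke at Sf2)
bond 1 |J1  (C1 integral (e out))
bond 3 |I1  (0-jn J1 has e-setter on 1)
bond 4 |R1  (J1 effort already set via bond 1)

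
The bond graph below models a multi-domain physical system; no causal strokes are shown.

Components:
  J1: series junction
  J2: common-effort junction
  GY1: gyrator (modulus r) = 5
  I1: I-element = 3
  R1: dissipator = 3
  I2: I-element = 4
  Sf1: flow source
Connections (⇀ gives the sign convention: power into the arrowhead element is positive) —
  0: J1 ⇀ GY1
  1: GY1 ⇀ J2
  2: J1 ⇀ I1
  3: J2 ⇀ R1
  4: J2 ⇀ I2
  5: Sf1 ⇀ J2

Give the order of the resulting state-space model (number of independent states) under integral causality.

b5 →Sf1  (source Sf1 imposes f)
b2 →I1  (prefer integral on I1)
b0 →J1  (1-jn J1 has f-setter on 2)
b1 →J2  (GY1 both-in/both-out from 0)
b3 →R1  (common-e at J2 fixed by 1)
b4 →I2  (common-e at J2 fixed by 1)

2  (I1, I2 all integral)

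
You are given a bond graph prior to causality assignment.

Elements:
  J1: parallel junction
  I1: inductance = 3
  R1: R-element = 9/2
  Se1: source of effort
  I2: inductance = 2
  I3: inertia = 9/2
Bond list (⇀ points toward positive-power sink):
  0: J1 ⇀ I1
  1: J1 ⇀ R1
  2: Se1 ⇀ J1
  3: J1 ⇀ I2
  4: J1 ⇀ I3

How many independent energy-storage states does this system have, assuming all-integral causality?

3  (I1, I2, I3 all integral)

b2 stroke at J1  (source Se1 imposes e)
b0 stroke at I1  (common-e at J1 fixed by 2)
b1 stroke at R1  (J1: bond 2 brought effort, rest push out)
b3 stroke at I2  (common-e at J1 fixed by 2)
b4 stroke at I3  (J1 effort already set via bond 2)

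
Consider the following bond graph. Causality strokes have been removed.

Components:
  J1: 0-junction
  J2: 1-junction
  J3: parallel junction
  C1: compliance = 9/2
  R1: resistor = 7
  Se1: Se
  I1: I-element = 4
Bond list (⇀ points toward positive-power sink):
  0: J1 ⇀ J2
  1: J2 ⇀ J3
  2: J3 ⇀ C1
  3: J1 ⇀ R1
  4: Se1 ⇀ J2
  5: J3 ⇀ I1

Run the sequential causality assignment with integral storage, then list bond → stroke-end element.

bond 4 stroke→J2  (Se1 (Se) sets effort on bond)
bond 2 stroke→J3  (C1 integral (e out))
bond 1 stroke→J2  (0-jn J3 has e-setter on 2)
bond 5 stroke→I1  (0-jn J3 has e-setter on 2)
bond 0 stroke→J1  (only one flow-in slot at J2)
bond 3 stroke→R1  (common-e at J1 fixed by 0)

β0 stroke→J1
β1 stroke→J2
β2 stroke→J3
β3 stroke→R1
β4 stroke→J2
β5 stroke→I1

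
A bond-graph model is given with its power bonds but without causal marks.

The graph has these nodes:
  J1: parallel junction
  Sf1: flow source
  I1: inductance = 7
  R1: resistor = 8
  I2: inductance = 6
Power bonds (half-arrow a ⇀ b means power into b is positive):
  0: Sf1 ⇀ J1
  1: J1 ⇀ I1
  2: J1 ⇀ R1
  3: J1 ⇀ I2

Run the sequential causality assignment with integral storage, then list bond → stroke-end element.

#0 |Sf1
#1 |I1
#2 |J1
#3 |I2

#0 →Sf1  (Sf1: flow source, stroke at near end)
#1 →I1  (I1 outputs flow p/I1)
#3 →I2  (prefer integral on I2)
#2 →J1  (J1 needs exactly one e-in)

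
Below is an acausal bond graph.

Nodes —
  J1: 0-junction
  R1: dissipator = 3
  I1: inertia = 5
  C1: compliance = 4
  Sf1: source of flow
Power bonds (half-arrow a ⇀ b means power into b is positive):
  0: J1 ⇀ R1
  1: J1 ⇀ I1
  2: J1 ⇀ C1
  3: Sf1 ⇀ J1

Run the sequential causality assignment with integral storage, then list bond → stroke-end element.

b3 |Sf1  (Sf1 fixes flow; stroke at Sf1)
b1 |I1  (I1 outputs flow p/I1)
b2 |J1  (prefer integral on C1)
b0 |R1  (J1: bond 2 brought effort, rest push out)

#0 →R1
#1 →I1
#2 →J1
#3 →Sf1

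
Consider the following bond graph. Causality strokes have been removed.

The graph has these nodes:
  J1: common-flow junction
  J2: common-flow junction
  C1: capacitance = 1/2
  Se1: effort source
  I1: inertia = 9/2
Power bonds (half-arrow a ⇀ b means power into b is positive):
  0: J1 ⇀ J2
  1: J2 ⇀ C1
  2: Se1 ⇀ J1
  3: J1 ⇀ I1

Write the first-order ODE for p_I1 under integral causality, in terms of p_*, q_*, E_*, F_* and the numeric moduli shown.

β2 stroke→J1  (Se1 (Se) sets effort on bond)
β1 stroke→J2  (C1 outputs effort q/C1)
β0 stroke→J1  (J2 needs exactly one f-in)
β3 stroke→I1  (only one flow-in slot at J1)

dp_I1/dt = E_Se1 - 2*q_C1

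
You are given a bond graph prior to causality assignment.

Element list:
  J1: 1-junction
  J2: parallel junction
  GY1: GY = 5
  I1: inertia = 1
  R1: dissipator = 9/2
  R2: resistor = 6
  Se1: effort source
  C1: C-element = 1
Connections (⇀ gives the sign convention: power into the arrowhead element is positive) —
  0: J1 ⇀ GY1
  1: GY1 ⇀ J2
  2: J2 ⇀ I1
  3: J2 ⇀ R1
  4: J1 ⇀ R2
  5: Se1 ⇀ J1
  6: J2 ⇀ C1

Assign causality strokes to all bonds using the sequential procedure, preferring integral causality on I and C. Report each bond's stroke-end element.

#5 stroke at J1  (Se1 (Se) sets effort on bond)
#2 stroke at I1  (I1: I, integral causality)
#6 stroke at J2  (prefer integral on C1)
#1 stroke at GY1  (J2 effort already set via bond 6)
#3 stroke at R1  (J2 effort already set via bond 6)
#0 stroke at GY1  (GY GY1: same side as bond 1)
#4 stroke at J1  (1-jn J1 has f-setter on 0)

β0 →GY1
β1 →GY1
β2 →I1
β3 →R1
β4 →J1
β5 →J1
β6 →J2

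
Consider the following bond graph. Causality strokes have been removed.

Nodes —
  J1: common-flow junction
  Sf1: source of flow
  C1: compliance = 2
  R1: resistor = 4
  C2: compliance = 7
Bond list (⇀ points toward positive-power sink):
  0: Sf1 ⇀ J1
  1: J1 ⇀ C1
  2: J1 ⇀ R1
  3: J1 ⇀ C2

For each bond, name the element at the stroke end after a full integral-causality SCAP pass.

bond 0 →Sf1  (Sf1 (Sf) sets flow on bond)
bond 1 →J1  (1-jn J1 has f-setter on 0)
bond 2 →J1  (J1 flow already set via bond 0)
bond 3 →J1  (J1 flow already set via bond 0)

bond 0 stroke at Sf1
bond 1 stroke at J1
bond 2 stroke at J1
bond 3 stroke at J1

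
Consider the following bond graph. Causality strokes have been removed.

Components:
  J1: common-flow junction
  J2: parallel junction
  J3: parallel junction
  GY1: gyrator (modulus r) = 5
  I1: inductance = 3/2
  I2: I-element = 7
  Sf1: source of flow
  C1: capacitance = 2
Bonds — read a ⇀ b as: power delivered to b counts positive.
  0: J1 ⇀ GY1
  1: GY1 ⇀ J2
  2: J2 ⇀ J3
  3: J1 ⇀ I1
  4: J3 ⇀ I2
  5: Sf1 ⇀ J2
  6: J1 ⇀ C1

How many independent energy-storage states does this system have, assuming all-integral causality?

#5 →Sf1  (Sf1: flow source, stroke at near end)
#3 →I1  (I1: I, integral causality)
#0 →J1  (common-f at J1 fixed by 3)
#6 →J1  (1-jn J1 has f-setter on 3)
#1 →J2  (GY1: gyrator matches bond 0)
#2 →J3  (J2 effort already set via bond 1)
#4 →I2  (common-e at J3 fixed by 2)

3  (C1, I1, I2 all integral)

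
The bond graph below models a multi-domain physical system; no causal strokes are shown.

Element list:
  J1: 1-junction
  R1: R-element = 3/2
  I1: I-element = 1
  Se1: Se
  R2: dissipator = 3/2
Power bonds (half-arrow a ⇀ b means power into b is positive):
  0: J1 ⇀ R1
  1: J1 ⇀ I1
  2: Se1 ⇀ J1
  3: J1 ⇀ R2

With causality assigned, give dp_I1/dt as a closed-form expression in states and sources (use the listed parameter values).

dp_I1/dt = E_Se1 - 3*p_I1

β2 stroke at J1  (Se1 fixes effort; stroke away)
β1 stroke at I1  (prefer integral on I1)
β0 stroke at J1  (common-f at J1 fixed by 1)
β3 stroke at J1  (common-f at J1 fixed by 1)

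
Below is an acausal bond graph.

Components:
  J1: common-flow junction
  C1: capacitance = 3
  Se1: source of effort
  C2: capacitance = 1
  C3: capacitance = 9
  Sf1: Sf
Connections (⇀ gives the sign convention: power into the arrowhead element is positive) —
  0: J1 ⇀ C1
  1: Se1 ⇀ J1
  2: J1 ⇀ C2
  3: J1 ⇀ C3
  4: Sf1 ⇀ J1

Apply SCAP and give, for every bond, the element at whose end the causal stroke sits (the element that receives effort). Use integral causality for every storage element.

#1 |J1  (Se1 (Se) sets effort on bond)
#4 |Sf1  (Sf1: flow source, stroke at near end)
#0 |J1  (common-f at J1 fixed by 4)
#2 |J1  (common-f at J1 fixed by 4)
#3 |J1  (J1 flow already set via bond 4)

#0 →J1
#1 →J1
#2 →J1
#3 →J1
#4 →Sf1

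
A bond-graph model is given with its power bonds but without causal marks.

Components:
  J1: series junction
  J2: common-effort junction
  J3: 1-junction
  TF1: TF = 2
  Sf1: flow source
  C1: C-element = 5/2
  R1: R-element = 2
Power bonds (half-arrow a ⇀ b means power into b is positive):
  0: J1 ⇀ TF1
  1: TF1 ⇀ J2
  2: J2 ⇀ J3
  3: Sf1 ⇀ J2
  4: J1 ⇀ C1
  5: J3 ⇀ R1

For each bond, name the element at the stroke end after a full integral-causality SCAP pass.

β3 stroke→Sf1  (source Sf1 imposes f)
β4 stroke→J1  (C1: C, integral causality)
β0 stroke→TF1  (J1: last free bond brings flow in)
β1 stroke→J2  (TF TF1: opposite of bond 0)
β2 stroke→J3  (common-e at J2 fixed by 1)
β5 stroke→R1  (J3 needs exactly one f-in)

b0 stroke at TF1
b1 stroke at J2
b2 stroke at J3
b3 stroke at Sf1
b4 stroke at J1
b5 stroke at R1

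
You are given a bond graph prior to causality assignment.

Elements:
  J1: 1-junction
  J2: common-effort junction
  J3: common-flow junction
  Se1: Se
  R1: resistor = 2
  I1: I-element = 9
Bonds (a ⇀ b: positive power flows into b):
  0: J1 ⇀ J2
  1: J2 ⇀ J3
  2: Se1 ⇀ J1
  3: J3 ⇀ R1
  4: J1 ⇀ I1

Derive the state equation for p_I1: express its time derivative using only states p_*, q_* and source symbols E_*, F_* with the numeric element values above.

#2 stroke→J1  (source Se1 imposes e)
#4 stroke→I1  (prefer integral on I1)
#0 stroke→J1  (common-f at J1 fixed by 4)
#1 stroke→J2  (J2: last free bond brings effort in)
#3 stroke→J3  (common-f at J3 fixed by 1)

dp_I1/dt = E_Se1 - 2*p_I1/9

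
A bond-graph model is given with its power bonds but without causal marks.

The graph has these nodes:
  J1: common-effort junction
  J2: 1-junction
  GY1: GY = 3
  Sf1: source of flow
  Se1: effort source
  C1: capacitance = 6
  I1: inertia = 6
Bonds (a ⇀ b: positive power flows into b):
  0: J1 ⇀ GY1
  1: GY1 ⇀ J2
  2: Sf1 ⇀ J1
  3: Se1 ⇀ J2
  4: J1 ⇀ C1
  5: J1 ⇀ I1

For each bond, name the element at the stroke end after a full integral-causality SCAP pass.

b2 stroke at Sf1  (Sf1 fixes flow; stroke at Sf1)
b3 stroke at J2  (Se1 fixes effort; stroke away)
b1 stroke at GY1  (J2 needs exactly one f-in)
b0 stroke at GY1  (GY GY1: same side as bond 1)
b4 stroke at J1  (C1 integral (e out))
b5 stroke at I1  (J1: bond 4 brought effort, rest push out)

β0 stroke at GY1
β1 stroke at GY1
β2 stroke at Sf1
β3 stroke at J2
β4 stroke at J1
β5 stroke at I1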